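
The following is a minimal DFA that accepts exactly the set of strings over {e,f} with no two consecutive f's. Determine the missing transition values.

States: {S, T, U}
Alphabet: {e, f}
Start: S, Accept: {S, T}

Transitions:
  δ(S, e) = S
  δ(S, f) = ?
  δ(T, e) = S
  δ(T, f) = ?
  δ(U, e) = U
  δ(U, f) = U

From the language and accept set, identify what each state tracks — S: last symbol not f (ok); T: last symbol f (ok); U: saw ff (dead).
Each missing δ(q, a) is the state matching the new tracked value after reading a.
δ(S, f) = T; δ(T, f) = U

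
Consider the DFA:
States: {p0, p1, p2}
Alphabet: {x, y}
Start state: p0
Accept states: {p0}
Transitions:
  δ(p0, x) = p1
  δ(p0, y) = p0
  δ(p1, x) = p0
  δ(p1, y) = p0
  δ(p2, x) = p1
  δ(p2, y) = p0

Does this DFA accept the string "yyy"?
Processing string "yyy":
  p0 --y--> p0
  p0 --y--> p0
  p0 --y--> p0
Final state: p0
Accept states: {p0}
Yes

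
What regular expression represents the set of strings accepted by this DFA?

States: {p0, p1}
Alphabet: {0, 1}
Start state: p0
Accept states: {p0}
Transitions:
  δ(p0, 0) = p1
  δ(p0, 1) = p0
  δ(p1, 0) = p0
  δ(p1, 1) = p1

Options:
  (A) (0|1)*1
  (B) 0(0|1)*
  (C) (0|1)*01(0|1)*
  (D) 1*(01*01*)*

Check each option against the DFA on short strings; one disagreement eliminates an option:
  (A) (0|1)*1: on ε the DFA stays in p0 and accepts (p0 ∈ Accept), but the regex does not match it → eliminate
  (B) 0(0|1)*: on ε the DFA stays in p0 and accepts (p0 ∈ Accept), but the regex does not match it → eliminate
  (C) (0|1)*01(0|1)*: on ε the DFA stays in p0 and accepts (p0 ∈ Accept), but the regex does not match it → eliminate
  (D) 1*(01*01*)*: agrees with the DFA on every string of length ≤ 6
Only (D) is consistent with the DFA.
(D) 1*(01*01*)*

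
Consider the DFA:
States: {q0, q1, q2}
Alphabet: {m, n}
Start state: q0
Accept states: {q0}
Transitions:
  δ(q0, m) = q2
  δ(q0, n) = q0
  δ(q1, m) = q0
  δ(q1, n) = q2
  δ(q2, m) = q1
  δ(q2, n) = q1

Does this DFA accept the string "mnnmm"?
Processing string "mnnmm":
  q0 --m--> q2
  q2 --n--> q1
  q1 --n--> q2
  q2 --m--> q1
  q1 --m--> q0
Final state: q0
Accept states: {q0}
Yes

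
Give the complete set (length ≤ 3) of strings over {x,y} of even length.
ε, xx, xy, yx, yy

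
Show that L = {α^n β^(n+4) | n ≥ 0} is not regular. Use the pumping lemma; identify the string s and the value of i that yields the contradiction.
Assume L is regular with pumping length p. Idea: pumping the α-block breaks the fixed offset of 4.
Choose s = α^p β^(p+4) ∈ L. By the pumping lemma, s = xyz with |xy| ≤ p, |y| > 0, so y = α^k with k ≥ 1. Then xy²z = α^(p+k) β^(p+4). For this to be in L we would need p+4 = (p+k)+4, i.e. k = 0, contradicting k ≥ 1. So xy²z ∉ L.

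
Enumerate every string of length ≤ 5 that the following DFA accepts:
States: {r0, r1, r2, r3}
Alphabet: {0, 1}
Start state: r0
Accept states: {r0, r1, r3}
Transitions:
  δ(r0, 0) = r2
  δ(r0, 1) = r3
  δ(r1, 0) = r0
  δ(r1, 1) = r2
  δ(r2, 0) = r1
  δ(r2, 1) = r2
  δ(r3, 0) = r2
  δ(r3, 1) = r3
ε, 1, 00, 11, 000, 010, 100, 111, 0001, 0010, 0100, 0110, 1000, 1010, 1100, 1111, 00000, 00011, 00100, 00110, 01001, 01010, 01100, 01110, 10001, 10010, 10100, 10110, 11000, 11010, 11100, 11111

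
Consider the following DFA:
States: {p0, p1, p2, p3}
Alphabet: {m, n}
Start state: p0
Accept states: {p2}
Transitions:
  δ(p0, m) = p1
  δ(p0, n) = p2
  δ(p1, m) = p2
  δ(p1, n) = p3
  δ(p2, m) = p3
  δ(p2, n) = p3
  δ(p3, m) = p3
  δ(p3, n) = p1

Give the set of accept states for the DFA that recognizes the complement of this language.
Complement accept states = All states \ Original accept states
= {p0, p1, p2, p3} \ {p2}
{p0, p1, p3}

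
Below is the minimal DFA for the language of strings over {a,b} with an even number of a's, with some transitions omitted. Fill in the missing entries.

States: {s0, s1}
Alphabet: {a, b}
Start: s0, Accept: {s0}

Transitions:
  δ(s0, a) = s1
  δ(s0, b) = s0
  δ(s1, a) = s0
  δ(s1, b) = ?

From the language and accept set, identify what each state tracks — s0: even number of a's so far; s1: odd number of a's so far.
Each missing δ(q, a) is the state matching the new tracked value after reading a.
δ(s1, b) = s1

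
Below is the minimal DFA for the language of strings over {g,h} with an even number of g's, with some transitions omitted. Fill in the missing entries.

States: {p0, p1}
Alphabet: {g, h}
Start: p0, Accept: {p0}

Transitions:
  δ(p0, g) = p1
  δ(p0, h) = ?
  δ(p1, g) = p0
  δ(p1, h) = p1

From the language and accept set, identify what each state tracks — p0: even number of g's so far; p1: odd number of g's so far.
Each missing δ(q, a) is the state matching the new tracked value after reading a.
δ(p0, h) = p0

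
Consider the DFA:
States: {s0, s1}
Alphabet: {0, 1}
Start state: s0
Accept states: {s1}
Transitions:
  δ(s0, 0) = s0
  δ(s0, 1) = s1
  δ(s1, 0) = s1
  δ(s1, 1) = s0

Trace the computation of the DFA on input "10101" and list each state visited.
read '1': s0 → s1
  read '0': s1 → s1
  read '1': s1 → s0
  read '0': s0 → s0
  read '1': s0 → s1
s0 -> s1 -> s1 -> s0 -> s0 -> s1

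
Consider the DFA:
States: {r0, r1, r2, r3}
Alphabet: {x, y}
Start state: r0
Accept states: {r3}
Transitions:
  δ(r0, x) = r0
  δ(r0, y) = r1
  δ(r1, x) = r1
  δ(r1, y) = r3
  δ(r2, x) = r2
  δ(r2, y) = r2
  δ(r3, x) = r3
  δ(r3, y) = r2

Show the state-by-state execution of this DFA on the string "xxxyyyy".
read 'x': r0 → r0
  read 'x': r0 → r0
  read 'x': r0 → r0
  read 'y': r0 → r1
  read 'y': r1 → r3
  read 'y': r3 → r2
  read 'y': r2 → r2
r0 -> r0 -> r0 -> r0 -> r1 -> r3 -> r2 -> r2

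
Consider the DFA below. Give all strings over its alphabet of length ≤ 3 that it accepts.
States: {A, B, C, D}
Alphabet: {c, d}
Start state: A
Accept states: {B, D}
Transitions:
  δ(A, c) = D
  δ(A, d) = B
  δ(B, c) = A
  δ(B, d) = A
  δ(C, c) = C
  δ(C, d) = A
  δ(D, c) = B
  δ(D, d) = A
c, d, cc, cdc, cdd, dcc, dcd, ddc, ddd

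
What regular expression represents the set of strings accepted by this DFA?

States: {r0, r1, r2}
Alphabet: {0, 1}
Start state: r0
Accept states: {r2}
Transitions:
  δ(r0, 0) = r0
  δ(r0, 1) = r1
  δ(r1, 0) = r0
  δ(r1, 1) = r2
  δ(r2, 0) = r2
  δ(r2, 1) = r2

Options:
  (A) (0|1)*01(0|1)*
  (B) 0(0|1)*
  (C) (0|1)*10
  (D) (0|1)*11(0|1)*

Check each option against the DFA on short strings; one disagreement eliminates an option:
  (A) (0|1)*01(0|1)*: on '01' the DFA goes r0 → r0 → r1 and rejects (r1 ∉ Accept), but the regex matches it → eliminate
  (B) 0(0|1)*: on '0' the DFA goes r0 → r0 and rejects (r0 ∉ Accept), but the regex matches it → eliminate
  (C) (0|1)*10: on '10' the DFA goes r0 → r1 → r0 and rejects (r0 ∉ Accept), but the regex matches it → eliminate
  (D) (0|1)*11(0|1)*: agrees with the DFA on every string of length ≤ 6
Only (D) is consistent with the DFA.
(D) (0|1)*11(0|1)*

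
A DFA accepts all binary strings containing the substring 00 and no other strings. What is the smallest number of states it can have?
By Myhill–Nerode, count the distinguishable equivalence classes: 3 classes — one per longest suffix of the input that is a prefix of '00' (lengths 0 through 1), plus an absorbing 'already seen 00' class.
3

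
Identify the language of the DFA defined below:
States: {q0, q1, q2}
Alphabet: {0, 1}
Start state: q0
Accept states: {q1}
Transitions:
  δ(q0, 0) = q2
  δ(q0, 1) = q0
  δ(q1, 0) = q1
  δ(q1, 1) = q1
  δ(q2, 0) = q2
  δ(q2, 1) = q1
Testing a few strings:
  '011' → accept
  '00' → reject
  '0' → reject
  '0100' → accept
State roles: q0=no 0 seen yet; q1=substring 01 seen; q2=seen a 0, waiting for 1
All binary strings containing the substring 01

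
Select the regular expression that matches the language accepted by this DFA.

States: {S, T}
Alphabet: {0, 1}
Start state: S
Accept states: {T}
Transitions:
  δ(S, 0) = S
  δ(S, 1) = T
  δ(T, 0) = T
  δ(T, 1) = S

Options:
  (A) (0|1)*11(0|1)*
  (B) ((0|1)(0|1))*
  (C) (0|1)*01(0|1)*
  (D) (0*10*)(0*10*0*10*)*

Check each option against the DFA on short strings; one disagreement eliminates an option:
  (A) (0|1)*11(0|1)*: on '1' the DFA goes S → T and accepts (T ∈ Accept), but the regex does not match it → eliminate
  (B) ((0|1)(0|1))*: on ε the DFA stays in S and rejects (S ∉ Accept), but the regex matches it → eliminate
  (C) (0|1)*01(0|1)*: on '1' the DFA goes S → T and accepts (T ∈ Accept), but the regex does not match it → eliminate
  (D) (0*10*)(0*10*0*10*)*: agrees with the DFA on every string of length ≤ 6
Only (D) is consistent with the DFA.
(D) (0*10*)(0*10*0*10*)*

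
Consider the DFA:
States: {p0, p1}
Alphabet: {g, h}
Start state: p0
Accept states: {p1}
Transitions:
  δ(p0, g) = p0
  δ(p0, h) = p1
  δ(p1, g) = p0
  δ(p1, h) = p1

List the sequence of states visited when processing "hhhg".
read 'h': p0 → p1
  read 'h': p1 → p1
  read 'h': p1 → p1
  read 'g': p1 → p0
p0 -> p1 -> p1 -> p1 -> p0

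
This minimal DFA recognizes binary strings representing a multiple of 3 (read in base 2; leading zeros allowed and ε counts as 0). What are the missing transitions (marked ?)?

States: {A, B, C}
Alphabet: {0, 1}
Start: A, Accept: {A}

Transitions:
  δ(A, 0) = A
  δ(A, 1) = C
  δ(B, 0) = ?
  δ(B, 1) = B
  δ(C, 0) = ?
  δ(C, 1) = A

From the language and accept set, identify what each state tracks — A: value ≡ 0 (mod 3); B: value ≡ 2 (mod 3); C: value ≡ 1 (mod 3).
Each missing δ(q, a) is the state matching the new tracked value after reading a.
δ(B, 0) = C; δ(C, 0) = B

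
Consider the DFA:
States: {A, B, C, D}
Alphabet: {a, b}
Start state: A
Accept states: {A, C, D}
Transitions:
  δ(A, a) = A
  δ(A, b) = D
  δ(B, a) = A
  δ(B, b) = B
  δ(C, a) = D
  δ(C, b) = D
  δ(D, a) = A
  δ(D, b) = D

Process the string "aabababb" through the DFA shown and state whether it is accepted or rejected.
Processing string "aabababb":
  A --a--> A
  A --a--> A
  A --b--> D
  D --a--> A
  A --b--> D
  D --a--> A
  A --b--> D
  D --b--> D
Final state: D
Accept states: {A, C, D}
Yes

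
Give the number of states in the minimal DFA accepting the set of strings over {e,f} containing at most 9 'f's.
By Myhill–Nerode, count the distinguishable equivalence classes: 11 classes — having seen 0, 1, …, 9, or >9 copies of 'f'; counts 0 through 9 are accepting and >9 is dead.
11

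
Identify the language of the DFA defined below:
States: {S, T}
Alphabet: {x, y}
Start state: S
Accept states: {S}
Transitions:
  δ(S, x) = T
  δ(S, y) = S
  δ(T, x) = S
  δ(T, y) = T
Testing a few strings:
  'yx' → reject
  'xyy' → reject
  'xx' → accept
  'y' → accept
State roles: S=even number of x's so far; T=odd number of x's so far
All strings over {x,y} with an even number of x's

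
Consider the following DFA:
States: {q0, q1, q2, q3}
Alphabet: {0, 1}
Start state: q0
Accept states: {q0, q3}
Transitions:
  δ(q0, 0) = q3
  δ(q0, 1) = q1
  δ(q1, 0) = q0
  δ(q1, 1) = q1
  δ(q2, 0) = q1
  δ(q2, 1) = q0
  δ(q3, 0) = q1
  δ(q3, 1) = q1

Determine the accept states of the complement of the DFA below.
Complement accept states = All states \ Original accept states
= {q0, q1, q2, q3} \ {q0, q3}
{q1, q2}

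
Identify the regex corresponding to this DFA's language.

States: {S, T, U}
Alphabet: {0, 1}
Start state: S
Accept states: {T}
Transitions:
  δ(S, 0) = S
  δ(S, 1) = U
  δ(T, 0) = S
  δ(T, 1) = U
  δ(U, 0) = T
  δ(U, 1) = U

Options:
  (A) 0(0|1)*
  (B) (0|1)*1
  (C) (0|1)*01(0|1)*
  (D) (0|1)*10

Check each option against the DFA on short strings; one disagreement eliminates an option:
  (A) 0(0|1)*: on '0' the DFA goes S → S and rejects (S ∉ Accept), but the regex matches it → eliminate
  (B) (0|1)*1: on '1' the DFA goes S → U and rejects (U ∉ Accept), but the regex matches it → eliminate
  (C) (0|1)*01(0|1)*: on '01' the DFA goes S → S → U and rejects (U ∉ Accept), but the regex matches it → eliminate
  (D) (0|1)*10: agrees with the DFA on every string of length ≤ 6
Only (D) is consistent with the DFA.
(D) (0|1)*10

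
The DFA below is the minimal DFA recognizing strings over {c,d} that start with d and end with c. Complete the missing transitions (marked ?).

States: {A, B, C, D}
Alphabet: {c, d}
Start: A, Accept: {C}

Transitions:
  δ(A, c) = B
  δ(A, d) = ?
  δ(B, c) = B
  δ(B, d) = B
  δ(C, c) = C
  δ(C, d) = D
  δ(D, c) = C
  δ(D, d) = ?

From the language and accept set, identify what each state tracks — A: no input read; B: started with c (dead); C: started with d, last symbol c; D: started with d, last symbol d.
Each missing δ(q, a) is the state matching the new tracked value after reading a.
δ(A, d) = D; δ(D, d) = D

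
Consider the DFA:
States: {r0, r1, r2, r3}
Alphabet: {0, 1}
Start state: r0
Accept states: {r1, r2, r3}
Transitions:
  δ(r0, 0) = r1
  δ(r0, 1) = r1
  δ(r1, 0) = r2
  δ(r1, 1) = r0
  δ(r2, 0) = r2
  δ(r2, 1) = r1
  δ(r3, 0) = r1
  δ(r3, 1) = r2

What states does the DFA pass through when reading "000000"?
read '0': r0 → r1
  read '0': r1 → r2
  read '0': r2 → r2
  read '0': r2 → r2
  read '0': r2 → r2
  read '0': r2 → r2
r0 -> r1 -> r2 -> r2 -> r2 -> r2 -> r2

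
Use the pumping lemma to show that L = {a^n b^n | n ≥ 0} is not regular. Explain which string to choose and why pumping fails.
Assume L is regular with pumping length p. Idea: pumping the a-block changes the count balance.
Choose s = a^p b^p (length 2p ≥ p). By the pumping lemma, s = xyz with |xy| ≤ p, |y| > 0. So y = a^k for some k > 0 (since xy is entirely within the a's). Pumping gives xy²z = a^(p+k) b^p, which is not in L since p+k ≠ p.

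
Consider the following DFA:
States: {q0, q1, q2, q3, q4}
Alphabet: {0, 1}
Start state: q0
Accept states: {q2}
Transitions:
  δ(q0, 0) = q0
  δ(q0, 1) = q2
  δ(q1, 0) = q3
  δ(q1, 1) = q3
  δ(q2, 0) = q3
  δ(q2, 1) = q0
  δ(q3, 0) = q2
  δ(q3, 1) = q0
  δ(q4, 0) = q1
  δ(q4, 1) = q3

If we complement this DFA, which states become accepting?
Complement accept states = All states \ Original accept states
= {q0, q1, q2, q3, q4} \ {q2}
{q0, q1, q3, q4}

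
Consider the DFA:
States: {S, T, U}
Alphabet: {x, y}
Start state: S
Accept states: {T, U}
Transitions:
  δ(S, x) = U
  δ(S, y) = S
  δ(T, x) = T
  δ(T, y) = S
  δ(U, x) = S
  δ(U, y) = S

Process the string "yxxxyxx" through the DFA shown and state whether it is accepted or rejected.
Processing string "yxxxyxx":
  S --y--> S
  S --x--> U
  U --x--> S
  S --x--> U
  U --y--> S
  S --x--> U
  U --x--> S
Final state: S
Accept states: {T, U}
No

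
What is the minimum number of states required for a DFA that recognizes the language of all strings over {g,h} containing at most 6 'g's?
By Myhill–Nerode, count the distinguishable equivalence classes: 8 classes — having seen 0, 1, …, 6, or >6 copies of 'g'; counts 0 through 6 are accepting and >6 is dead.
8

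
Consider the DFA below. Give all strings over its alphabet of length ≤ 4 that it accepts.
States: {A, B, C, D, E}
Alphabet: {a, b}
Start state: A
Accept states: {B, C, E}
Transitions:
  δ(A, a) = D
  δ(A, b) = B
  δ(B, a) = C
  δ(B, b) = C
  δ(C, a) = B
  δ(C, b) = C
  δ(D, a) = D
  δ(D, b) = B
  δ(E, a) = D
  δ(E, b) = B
b, ab, ba, bb, aab, aba, abb, baa, bab, bba, bbb, aaab, aaba, aabb, abaa, abab, abba, abbb, baaa, baab, baba, babb, bbaa, bbab, bbba, bbbb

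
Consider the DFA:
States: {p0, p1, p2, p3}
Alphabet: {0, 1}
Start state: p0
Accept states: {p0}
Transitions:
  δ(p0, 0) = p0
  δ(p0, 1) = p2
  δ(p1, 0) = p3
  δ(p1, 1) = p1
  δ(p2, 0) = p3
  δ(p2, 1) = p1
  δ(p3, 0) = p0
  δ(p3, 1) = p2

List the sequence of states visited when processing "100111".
read '1': p0 → p2
  read '0': p2 → p3
  read '0': p3 → p0
  read '1': p0 → p2
  read '1': p2 → p1
  read '1': p1 → p1
p0 -> p2 -> p3 -> p0 -> p2 -> p1 -> p1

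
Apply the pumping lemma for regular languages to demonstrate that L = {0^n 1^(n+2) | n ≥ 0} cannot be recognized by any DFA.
Assume L is regular with pumping length p. Idea: pumping the 0-block breaks the fixed offset of 2.
Choose s = 0^p 1^(p+2) ∈ L. By the pumping lemma, s = xyz with |xy| ≤ p, |y| > 0, so y = 0^k with k ≥ 1. Then xy²z = 0^(p+k) 1^(p+2). For this to be in L we would need p+2 = (p+k)+2, i.e. k = 0, contradicting k ≥ 1. So xy²z ∉ L.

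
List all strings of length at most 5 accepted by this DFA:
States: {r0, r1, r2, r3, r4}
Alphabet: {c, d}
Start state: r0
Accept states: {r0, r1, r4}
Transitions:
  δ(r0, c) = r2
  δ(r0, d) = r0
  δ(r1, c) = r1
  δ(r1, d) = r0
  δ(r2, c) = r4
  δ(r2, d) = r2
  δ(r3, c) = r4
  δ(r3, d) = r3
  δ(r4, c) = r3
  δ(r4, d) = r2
ε, d, cc, dd, cdc, dcc, ddd, cccc, ccdc, cddc, dcdc, ddcc, dddd, cccdc, ccddc, cdccc, cdcdc, cdddc, dcccc, dccdc, dcddc, ddcdc, dddcc, ddddd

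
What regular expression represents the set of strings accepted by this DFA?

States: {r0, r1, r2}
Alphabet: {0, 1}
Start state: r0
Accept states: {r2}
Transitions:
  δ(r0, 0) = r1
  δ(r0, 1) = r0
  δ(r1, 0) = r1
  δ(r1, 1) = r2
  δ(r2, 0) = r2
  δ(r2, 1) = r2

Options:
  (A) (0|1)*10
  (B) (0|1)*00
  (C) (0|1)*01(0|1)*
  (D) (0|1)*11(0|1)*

Check each option against the DFA on short strings; one disagreement eliminates an option:
  (A) (0|1)*10: on '01' the DFA goes r0 → r1 → r2 and accepts (r2 ∈ Accept), but the regex does not match it → eliminate
  (B) (0|1)*00: on '00' the DFA goes r0 → r1 → r1 and rejects (r1 ∉ Accept), but the regex matches it → eliminate
  (C) (0|1)*01(0|1)*: agrees with the DFA on every string of length ≤ 6
  (D) (0|1)*11(0|1)*: on '01' the DFA goes r0 → r1 → r2 and accepts (r2 ∈ Accept), but the regex does not match it → eliminate
Only (C) is consistent with the DFA.
(C) (0|1)*01(0|1)*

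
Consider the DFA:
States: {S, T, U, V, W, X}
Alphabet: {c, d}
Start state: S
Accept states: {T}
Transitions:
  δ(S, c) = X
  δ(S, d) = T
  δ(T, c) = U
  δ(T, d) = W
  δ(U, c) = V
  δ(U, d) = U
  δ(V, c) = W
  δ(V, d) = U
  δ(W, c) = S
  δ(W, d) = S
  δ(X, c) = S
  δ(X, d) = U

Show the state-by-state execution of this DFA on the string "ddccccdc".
read 'd': S → T
  read 'd': T → W
  read 'c': W → S
  read 'c': S → X
  read 'c': X → S
  read 'c': S → X
  read 'd': X → U
  read 'c': U → V
S -> T -> W -> S -> X -> S -> X -> U -> V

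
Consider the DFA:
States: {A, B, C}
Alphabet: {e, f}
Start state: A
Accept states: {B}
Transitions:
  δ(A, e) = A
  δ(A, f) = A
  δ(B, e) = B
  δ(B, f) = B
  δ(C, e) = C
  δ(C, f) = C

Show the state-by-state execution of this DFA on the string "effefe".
read 'e': A → A
  read 'f': A → A
  read 'f': A → A
  read 'e': A → A
  read 'f': A → A
  read 'e': A → A
A -> A -> A -> A -> A -> A -> A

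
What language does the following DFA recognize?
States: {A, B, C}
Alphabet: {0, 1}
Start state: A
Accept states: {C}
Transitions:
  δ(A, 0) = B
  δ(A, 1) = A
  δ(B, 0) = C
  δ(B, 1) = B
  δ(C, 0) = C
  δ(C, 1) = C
Testing a few strings:
  '1100' → accept
  '111' → reject
  '001' → accept
  '10' → reject
State roles: A=zero 0's seen; B=one 0 seen; C=≥ two 0's seen
All binary strings containing at least two 0's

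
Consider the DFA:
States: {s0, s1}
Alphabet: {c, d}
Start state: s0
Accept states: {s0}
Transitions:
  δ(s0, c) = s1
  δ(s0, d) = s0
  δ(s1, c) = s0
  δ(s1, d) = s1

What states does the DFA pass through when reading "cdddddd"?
read 'c': s0 → s1
  read 'd': s1 → s1
  read 'd': s1 → s1
  read 'd': s1 → s1
  read 'd': s1 → s1
  read 'd': s1 → s1
  read 'd': s1 → s1
s0 -> s1 -> s1 -> s1 -> s1 -> s1 -> s1 -> s1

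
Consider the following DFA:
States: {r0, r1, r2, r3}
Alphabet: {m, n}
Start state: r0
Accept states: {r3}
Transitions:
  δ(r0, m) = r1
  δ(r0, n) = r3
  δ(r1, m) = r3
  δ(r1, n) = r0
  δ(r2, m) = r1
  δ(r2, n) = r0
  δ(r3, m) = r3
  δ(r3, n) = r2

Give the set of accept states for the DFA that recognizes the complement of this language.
Complement accept states = All states \ Original accept states
= {r0, r1, r2, r3} \ {r3}
{r0, r1, r2}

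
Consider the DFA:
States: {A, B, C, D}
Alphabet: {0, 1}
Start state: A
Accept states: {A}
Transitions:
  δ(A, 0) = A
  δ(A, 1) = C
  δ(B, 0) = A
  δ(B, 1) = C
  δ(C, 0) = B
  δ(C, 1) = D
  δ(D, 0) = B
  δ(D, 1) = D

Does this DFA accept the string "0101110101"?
Processing string "0101110101":
  A --0--> A
  A --1--> C
  C --0--> B
  B --1--> C
  C --1--> D
  D --1--> D
  D --0--> B
  B --1--> C
  C --0--> B
  B --1--> C
Final state: C
Accept states: {A}
No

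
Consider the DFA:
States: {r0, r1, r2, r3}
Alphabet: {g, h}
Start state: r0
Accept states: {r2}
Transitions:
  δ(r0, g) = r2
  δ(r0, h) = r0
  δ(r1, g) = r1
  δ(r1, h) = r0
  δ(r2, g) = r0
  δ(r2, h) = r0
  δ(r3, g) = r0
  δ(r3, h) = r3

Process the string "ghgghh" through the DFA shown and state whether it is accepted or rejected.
Processing string "ghgghh":
  r0 --g--> r2
  r2 --h--> r0
  r0 --g--> r2
  r2 --g--> r0
  r0 --h--> r0
  r0 --h--> r0
Final state: r0
Accept states: {r2}
No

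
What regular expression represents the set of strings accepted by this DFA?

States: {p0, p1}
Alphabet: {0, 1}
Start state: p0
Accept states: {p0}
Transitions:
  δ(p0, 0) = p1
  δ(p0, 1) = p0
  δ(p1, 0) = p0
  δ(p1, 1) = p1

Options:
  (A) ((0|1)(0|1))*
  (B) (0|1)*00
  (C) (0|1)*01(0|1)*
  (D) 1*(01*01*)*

Check each option against the DFA on short strings; one disagreement eliminates an option:
  (A) ((0|1)(0|1))*: on '1' the DFA goes p0 → p0 and accepts (p0 ∈ Accept), but the regex does not match it → eliminate
  (B) (0|1)*00: on ε the DFA stays in p0 and accepts (p0 ∈ Accept), but the regex does not match it → eliminate
  (C) (0|1)*01(0|1)*: on ε the DFA stays in p0 and accepts (p0 ∈ Accept), but the regex does not match it → eliminate
  (D) 1*(01*01*)*: agrees with the DFA on every string of length ≤ 6
Only (D) is consistent with the DFA.
(D) 1*(01*01*)*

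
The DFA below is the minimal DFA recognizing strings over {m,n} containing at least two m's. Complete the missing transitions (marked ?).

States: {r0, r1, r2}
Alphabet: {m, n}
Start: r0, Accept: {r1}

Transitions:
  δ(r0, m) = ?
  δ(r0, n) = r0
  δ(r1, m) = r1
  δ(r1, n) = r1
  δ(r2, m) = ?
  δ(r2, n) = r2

From the language and accept set, identify what each state tracks — r0: zero m's seen; r1: ≥ two m's seen; r2: one m seen.
Each missing δ(q, a) is the state matching the new tracked value after reading a.
δ(r0, m) = r2; δ(r2, m) = r1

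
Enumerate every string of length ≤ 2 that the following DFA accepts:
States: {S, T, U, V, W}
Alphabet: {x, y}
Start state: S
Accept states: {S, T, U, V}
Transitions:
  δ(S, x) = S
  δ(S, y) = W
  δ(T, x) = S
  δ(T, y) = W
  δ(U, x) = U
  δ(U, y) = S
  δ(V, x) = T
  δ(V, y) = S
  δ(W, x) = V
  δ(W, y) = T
ε, x, xx, yx, yy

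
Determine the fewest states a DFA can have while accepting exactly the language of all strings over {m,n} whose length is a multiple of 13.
By Myhill–Nerode, count the distinguishable equivalence classes: 13 classes — one per residue of the length mod 13; class i is distinguished from class j by any string of length (13 − i) mod 13.
13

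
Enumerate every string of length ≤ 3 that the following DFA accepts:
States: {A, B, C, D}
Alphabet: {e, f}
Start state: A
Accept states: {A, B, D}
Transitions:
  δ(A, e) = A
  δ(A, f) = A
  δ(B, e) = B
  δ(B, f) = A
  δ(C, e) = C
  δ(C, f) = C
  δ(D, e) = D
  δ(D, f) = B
ε, e, f, ee, ef, fe, ff, eee, eef, efe, eff, fee, fef, ffe, fff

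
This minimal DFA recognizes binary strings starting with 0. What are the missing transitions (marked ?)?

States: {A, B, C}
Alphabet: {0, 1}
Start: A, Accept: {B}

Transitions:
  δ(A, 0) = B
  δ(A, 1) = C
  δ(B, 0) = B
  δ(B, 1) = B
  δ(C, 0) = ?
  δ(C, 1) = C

From the language and accept set, identify what each state tracks — A: no input read; B: started with 0; C: started with 1 (dead).
Each missing δ(q, a) is the state matching the new tracked value after reading a.
δ(C, 0) = C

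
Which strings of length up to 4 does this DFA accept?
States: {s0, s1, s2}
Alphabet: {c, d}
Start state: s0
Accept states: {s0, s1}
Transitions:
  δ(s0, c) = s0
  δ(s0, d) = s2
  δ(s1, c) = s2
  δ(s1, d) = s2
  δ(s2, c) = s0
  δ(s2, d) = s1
ε, c, cc, dc, dd, ccc, cdc, cdd, dcc, cccc, ccdc, ccdd, cdcc, dccc, dcdc, dcdd, ddcc, ddcd, dddc, dddd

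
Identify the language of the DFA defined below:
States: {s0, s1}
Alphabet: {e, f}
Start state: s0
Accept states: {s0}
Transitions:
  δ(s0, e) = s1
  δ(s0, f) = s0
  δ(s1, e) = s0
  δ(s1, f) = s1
Testing a few strings:
  'ee' → accept
  'ef' → reject
  'e' → reject
  'f' → accept
State roles: s0=even number of e's so far; s1=odd number of e's so far
All strings over {e,f} with an even number of e's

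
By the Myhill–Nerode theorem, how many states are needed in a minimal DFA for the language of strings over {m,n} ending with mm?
By Myhill–Nerode, count the distinguishable equivalence classes: three classes — 0, 1, or ≥2 trailing m's.
3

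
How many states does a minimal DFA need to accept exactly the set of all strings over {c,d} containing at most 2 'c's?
By Myhill–Nerode, count the distinguishable equivalence classes: 4 classes — having seen 0, 1, 2, or >2 copies of 'c'; counts 0 through 2 are accepting and >2 is dead.
4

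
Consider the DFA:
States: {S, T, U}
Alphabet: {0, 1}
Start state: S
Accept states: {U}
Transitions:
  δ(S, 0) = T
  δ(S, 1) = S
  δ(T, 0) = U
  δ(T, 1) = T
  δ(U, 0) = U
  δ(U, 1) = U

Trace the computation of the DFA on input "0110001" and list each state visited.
read '0': S → T
  read '1': T → T
  read '1': T → T
  read '0': T → U
  read '0': U → U
  read '0': U → U
  read '1': U → U
S -> T -> T -> T -> U -> U -> U -> U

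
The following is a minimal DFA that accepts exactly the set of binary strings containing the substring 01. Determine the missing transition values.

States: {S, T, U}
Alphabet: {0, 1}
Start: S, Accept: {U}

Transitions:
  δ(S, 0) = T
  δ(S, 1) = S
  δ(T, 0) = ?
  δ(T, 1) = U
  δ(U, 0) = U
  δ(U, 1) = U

From the language and accept set, identify what each state tracks — S: no 0 seen yet; T: seen a 0, waiting for 1; U: substring 01 seen.
Each missing δ(q, a) is the state matching the new tracked value after reading a.
δ(T, 0) = T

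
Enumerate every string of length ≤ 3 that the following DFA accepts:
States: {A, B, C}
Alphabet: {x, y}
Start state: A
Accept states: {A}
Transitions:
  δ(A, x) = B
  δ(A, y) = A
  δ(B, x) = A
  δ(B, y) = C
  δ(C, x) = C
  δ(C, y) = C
ε, y, xx, yy, xxy, yxx, yyy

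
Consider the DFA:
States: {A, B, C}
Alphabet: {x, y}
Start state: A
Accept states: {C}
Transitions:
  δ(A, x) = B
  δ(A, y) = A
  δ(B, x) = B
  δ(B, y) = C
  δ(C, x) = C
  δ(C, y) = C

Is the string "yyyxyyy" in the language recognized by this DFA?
Processing string "yyyxyyy":
  A --y--> A
  A --y--> A
  A --y--> A
  A --x--> B
  B --y--> C
  C --y--> C
  C --y--> C
Final state: C
Accept states: {C}
Yes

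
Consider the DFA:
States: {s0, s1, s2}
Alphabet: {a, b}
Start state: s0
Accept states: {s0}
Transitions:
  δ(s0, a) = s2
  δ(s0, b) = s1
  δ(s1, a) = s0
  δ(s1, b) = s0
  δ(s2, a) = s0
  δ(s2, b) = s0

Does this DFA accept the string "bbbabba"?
Processing string "bbbabba":
  s0 --b--> s1
  s1 --b--> s0
  s0 --b--> s1
  s1 --a--> s0
  s0 --b--> s1
  s1 --b--> s0
  s0 --a--> s2
Final state: s2
Accept states: {s0}
No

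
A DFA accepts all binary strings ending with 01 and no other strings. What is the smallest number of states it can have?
By Myhill–Nerode, count the distinguishable equivalence classes: 3 classes — one per longest suffix of the input that is a prefix of '01' (lengths 0 through 2); only the length-2 class is accepting.
3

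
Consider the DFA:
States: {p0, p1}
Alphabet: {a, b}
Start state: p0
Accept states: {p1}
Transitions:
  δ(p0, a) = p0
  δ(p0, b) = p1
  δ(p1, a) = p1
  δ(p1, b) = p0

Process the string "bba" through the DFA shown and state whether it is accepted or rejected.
Processing string "bba":
  p0 --b--> p1
  p1 --b--> p0
  p0 --a--> p0
Final state: p0
Accept states: {p1}
No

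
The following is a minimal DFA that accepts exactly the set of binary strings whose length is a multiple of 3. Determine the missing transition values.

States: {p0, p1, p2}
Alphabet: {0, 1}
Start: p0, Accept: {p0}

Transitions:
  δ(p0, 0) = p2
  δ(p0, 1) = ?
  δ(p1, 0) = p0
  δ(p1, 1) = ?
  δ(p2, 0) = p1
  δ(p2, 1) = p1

From the language and accept set, identify what each state tracks — p0: length ≡ 0 (mod 3); p1: length ≡ 2 (mod 3); p2: length ≡ 1 (mod 3).
Each missing δ(q, a) is the state matching the new tracked value after reading a.
δ(p0, 1) = p2; δ(p1, 1) = p0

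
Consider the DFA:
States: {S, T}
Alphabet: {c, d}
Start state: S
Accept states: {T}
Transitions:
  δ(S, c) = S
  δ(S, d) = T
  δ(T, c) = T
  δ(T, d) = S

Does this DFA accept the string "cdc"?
Processing string "cdc":
  S --c--> S
  S --d--> T
  T --c--> T
Final state: T
Accept states: {T}
Yes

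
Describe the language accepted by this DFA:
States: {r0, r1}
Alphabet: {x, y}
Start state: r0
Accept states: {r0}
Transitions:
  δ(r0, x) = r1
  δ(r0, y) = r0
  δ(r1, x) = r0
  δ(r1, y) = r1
Testing a few strings:
  'yxy' → reject
  'xy' → reject
  'yx' → reject
  'y' → accept
State roles: r0=even number of x's so far; r1=odd number of x's so far
All strings over {x,y} with an even number of x's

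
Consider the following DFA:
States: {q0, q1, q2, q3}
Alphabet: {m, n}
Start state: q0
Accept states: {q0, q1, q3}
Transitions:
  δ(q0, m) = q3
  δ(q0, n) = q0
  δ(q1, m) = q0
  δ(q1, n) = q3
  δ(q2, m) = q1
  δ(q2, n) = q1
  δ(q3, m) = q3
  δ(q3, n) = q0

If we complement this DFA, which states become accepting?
Complement accept states = All states \ Original accept states
= {q0, q1, q2, q3} \ {q0, q1, q3}
{q2}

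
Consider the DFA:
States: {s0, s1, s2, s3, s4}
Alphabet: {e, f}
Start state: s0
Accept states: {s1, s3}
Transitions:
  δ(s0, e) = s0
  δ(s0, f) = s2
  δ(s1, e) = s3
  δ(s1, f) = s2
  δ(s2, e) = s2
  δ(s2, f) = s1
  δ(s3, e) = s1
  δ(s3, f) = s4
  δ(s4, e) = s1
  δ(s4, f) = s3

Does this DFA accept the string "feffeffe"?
Processing string "feffeffe":
  s0 --f--> s2
  s2 --e--> s2
  s2 --f--> s1
  s1 --f--> s2
  s2 --e--> s2
  s2 --f--> s1
  s1 --f--> s2
  s2 --e--> s2
Final state: s2
Accept states: {s1, s3}
No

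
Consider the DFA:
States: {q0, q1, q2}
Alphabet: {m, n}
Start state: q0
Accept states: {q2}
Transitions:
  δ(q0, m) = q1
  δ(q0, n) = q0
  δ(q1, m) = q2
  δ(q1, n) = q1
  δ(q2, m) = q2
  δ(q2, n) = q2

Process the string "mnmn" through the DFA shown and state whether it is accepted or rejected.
Processing string "mnmn":
  q0 --m--> q1
  q1 --n--> q1
  q1 --m--> q2
  q2 --n--> q2
Final state: q2
Accept states: {q2}
Yes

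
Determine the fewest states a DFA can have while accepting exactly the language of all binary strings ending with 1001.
By Myhill–Nerode, count the distinguishable equivalence classes: 5 classes — one per longest suffix of the input that is a prefix of '1001' (lengths 0 through 4); only the length-4 class is accepting.
5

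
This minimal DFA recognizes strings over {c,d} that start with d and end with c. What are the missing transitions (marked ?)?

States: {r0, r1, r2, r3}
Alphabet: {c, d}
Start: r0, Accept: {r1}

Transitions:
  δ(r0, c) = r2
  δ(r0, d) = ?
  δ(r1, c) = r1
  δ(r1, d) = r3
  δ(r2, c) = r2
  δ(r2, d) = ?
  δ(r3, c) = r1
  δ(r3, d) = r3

From the language and accept set, identify what each state tracks — r0: no input read; r1: started with d, last symbol c; r2: started with c (dead); r3: started with d, last symbol d.
Each missing δ(q, a) is the state matching the new tracked value after reading a.
δ(r0, d) = r3; δ(r2, d) = r2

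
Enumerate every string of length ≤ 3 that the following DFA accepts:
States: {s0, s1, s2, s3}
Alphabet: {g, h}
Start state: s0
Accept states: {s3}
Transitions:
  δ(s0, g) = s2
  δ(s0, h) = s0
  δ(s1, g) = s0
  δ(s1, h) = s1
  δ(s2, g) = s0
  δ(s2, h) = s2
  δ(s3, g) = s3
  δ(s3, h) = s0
None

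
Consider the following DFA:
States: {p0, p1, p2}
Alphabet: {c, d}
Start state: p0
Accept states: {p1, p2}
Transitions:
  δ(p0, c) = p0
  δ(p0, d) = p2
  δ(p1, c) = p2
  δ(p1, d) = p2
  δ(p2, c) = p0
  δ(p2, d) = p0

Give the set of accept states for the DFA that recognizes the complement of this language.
Complement accept states = All states \ Original accept states
= {p0, p1, p2} \ {p1, p2}
{p0}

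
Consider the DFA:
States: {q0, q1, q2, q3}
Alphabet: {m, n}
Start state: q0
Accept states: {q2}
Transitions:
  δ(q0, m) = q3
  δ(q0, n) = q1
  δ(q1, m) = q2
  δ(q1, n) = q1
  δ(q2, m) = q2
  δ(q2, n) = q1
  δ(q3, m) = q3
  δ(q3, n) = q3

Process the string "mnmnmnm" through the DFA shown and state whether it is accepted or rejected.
Processing string "mnmnmnm":
  q0 --m--> q3
  q3 --n--> q3
  q3 --m--> q3
  q3 --n--> q3
  q3 --m--> q3
  q3 --n--> q3
  q3 --m--> q3
Final state: q3
Accept states: {q2}
No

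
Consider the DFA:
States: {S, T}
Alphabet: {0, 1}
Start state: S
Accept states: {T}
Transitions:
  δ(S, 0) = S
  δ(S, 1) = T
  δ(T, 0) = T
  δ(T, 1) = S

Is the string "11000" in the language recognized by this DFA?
Processing string "11000":
  S --1--> T
  T --1--> S
  S --0--> S
  S --0--> S
  S --0--> S
Final state: S
Accept states: {T}
No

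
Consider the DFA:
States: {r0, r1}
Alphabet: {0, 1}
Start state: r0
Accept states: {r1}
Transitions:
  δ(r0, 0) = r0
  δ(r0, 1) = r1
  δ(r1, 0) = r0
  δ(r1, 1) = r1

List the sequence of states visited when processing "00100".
read '0': r0 → r0
  read '0': r0 → r0
  read '1': r0 → r1
  read '0': r1 → r0
  read '0': r0 → r0
r0 -> r0 -> r0 -> r1 -> r0 -> r0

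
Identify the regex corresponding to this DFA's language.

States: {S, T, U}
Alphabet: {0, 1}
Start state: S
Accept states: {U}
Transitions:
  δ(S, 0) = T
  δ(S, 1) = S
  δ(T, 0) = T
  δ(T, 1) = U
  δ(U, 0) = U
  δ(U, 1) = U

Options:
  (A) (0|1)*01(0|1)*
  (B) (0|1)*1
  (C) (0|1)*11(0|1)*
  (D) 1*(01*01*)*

Check each option against the DFA on short strings; one disagreement eliminates an option:
  (A) (0|1)*01(0|1)*: agrees with the DFA on every string of length ≤ 6
  (B) (0|1)*1: on '1' the DFA goes S → S and rejects (S ∉ Accept), but the regex matches it → eliminate
  (C) (0|1)*11(0|1)*: on '01' the DFA goes S → T → U and accepts (U ∈ Accept), but the regex does not match it → eliminate
  (D) 1*(01*01*)*: on ε the DFA stays in S and rejects (S ∉ Accept), but the regex matches it → eliminate
Only (A) is consistent with the DFA.
(A) (0|1)*01(0|1)*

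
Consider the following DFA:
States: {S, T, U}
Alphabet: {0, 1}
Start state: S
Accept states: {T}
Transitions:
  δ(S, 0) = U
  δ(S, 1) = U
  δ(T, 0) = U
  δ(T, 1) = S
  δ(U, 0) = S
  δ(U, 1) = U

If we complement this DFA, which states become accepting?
Complement accept states = All states \ Original accept states
= {S, T, U} \ {T}
{S, U}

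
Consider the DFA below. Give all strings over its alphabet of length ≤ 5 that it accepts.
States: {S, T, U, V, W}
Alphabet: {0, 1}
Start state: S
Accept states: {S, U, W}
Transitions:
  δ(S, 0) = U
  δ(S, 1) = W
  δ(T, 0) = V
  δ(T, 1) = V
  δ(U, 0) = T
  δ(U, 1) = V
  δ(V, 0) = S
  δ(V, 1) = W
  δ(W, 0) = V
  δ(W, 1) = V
ε, 0, 1, 010, 011, 100, 101, 110, 111, 0000, 0001, 0010, 0011, 0100, 0101, 1000, 1001, 1100, 1101, 00000, 00001, 00100, 00101, 01100, 01101, 01110, 01111, 10100, 10101, 10110, 10111, 11100, 11101, 11110, 11111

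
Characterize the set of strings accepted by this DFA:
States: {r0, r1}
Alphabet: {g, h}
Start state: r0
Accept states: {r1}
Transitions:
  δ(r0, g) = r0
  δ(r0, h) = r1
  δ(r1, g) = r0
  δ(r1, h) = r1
Testing a few strings:
  'ghh' → accept
  'gh' → accept
  'h' → accept
  'g' → reject
State roles: r0=last symbol not h; r1=last symbol is h
All strings over {g,h} ending with h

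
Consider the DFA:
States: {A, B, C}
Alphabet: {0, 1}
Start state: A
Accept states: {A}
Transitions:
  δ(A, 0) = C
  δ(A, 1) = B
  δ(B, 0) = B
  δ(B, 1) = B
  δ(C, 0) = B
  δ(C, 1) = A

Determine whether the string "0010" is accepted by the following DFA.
Processing string "0010":
  A --0--> C
  C --0--> B
  B --1--> B
  B --0--> B
Final state: B
Accept states: {A}
No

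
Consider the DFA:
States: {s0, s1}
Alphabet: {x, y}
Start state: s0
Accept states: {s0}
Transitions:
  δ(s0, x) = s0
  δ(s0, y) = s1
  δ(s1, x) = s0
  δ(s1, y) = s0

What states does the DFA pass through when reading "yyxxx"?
read 'y': s0 → s1
  read 'y': s1 → s0
  read 'x': s0 → s0
  read 'x': s0 → s0
  read 'x': s0 → s0
s0 -> s1 -> s0 -> s0 -> s0 -> s0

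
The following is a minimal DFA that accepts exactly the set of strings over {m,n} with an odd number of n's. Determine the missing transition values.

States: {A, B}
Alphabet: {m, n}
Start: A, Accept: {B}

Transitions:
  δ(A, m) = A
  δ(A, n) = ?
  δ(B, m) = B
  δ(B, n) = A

From the language and accept set, identify what each state tracks — A: even number of n's so far; B: odd number of n's so far.
Each missing δ(q, a) is the state matching the new tracked value after reading a.
δ(A, n) = B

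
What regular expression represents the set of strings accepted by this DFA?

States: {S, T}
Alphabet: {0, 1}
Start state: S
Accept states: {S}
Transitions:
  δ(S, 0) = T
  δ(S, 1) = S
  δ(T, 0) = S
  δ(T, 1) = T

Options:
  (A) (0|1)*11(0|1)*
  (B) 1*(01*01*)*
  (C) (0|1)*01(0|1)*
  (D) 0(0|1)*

Check each option against the DFA on short strings; one disagreement eliminates an option:
  (A) (0|1)*11(0|1)*: on ε the DFA stays in S and accepts (S ∈ Accept), but the regex does not match it → eliminate
  (B) 1*(01*01*)*: agrees with the DFA on every string of length ≤ 6
  (C) (0|1)*01(0|1)*: on ε the DFA stays in S and accepts (S ∈ Accept), but the regex does not match it → eliminate
  (D) 0(0|1)*: on ε the DFA stays in S and accepts (S ∈ Accept), but the regex does not match it → eliminate
Only (B) is consistent with the DFA.
(B) 1*(01*01*)*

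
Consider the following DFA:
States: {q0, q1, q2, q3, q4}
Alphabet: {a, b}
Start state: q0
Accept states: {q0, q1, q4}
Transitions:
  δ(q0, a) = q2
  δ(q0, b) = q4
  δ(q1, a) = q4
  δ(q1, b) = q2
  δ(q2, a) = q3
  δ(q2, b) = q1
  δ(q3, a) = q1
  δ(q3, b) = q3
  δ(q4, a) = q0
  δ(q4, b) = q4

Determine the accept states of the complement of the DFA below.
Complement accept states = All states \ Original accept states
= {q0, q1, q2, q3, q4} \ {q0, q1, q4}
{q2, q3}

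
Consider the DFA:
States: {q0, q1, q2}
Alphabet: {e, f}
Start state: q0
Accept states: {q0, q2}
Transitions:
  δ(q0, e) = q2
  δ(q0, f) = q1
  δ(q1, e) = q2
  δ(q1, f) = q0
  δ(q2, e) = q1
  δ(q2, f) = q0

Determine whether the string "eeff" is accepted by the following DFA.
Processing string "eeff":
  q0 --e--> q2
  q2 --e--> q1
  q1 --f--> q0
  q0 --f--> q1
Final state: q1
Accept states: {q0, q2}
No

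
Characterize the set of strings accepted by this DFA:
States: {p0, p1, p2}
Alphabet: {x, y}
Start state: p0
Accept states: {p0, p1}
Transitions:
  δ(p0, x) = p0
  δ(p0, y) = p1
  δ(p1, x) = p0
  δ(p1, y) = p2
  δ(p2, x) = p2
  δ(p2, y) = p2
Testing a few strings:
  'xyxy' → accept
  'yxx' → accept
  'yy' → reject
  'y' → accept
State roles: p0=last symbol not y (ok); p1=last symbol y (ok); p2=saw yy (dead)
All strings over {x,y} with no two consecutive y's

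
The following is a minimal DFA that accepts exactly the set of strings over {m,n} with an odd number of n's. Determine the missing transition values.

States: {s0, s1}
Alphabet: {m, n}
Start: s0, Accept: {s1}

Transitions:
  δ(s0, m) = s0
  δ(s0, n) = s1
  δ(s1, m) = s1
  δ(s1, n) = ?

From the language and accept set, identify what each state tracks — s0: even number of n's so far; s1: odd number of n's so far.
Each missing δ(q, a) is the state matching the new tracked value after reading a.
δ(s1, n) = s0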